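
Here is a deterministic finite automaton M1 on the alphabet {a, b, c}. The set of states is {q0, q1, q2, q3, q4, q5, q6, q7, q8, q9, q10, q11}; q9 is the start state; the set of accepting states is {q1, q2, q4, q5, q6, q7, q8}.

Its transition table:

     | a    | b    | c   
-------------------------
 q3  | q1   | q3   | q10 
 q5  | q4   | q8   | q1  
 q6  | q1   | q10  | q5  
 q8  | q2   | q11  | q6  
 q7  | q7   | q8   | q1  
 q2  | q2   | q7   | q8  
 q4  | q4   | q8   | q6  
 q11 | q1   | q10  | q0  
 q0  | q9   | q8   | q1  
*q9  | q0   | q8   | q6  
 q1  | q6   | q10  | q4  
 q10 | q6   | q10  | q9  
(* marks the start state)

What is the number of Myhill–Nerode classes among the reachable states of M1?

6

Reachable states from the start: {q0,q1,q2,q4,q5,q6,q7,q8,q9,q10,q11}. Unreachable: {q3} — drop them.
P0 = {q1,q2,q4,q5,q6,q7,q8} | {q0,q9,q10,q11}.
Split {q1,q2,q4,q5,q6,q7,q8} by δ(·,b) → {q2,q4,q5,q7} and {q1,q6,q8}.
On input b, block {q2,q4,q5,q7} splits into {q4,q5,q7} and {q2}.
On input a, block {q0,q9,q10,q11} splits into {q0,q9} and {q10,q11}.
On input a, block {q1,q6,q8} splits into {q1,q6} and {q8}.
The partition is now stable with 6 blocks: {q4,q5,q7} | {q0,q9} | {q1,q6} | {q2} | {q10,q11} | {q8}.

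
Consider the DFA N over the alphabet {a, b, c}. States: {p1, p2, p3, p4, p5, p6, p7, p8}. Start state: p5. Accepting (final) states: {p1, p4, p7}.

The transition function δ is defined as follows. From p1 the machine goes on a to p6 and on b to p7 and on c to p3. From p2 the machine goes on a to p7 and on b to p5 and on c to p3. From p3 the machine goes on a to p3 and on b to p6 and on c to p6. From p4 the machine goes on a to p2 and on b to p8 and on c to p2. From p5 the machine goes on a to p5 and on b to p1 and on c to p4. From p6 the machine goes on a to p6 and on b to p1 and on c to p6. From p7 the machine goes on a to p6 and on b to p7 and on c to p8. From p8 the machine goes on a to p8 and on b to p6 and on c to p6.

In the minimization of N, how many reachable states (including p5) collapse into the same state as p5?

1

Every state is reachable, so we keep all 8.
P0 = {p1,p4,p7} | {p2,p3,p5,p6,p8}.
Refine {p1,p4,p7} on symbol b: members go to different blocks, giving {p1,p7} and {p4}.
Split {p2,p3,p5,p6,p8} by δ(·,a) → {p3,p5,p6,p8} and {p2}.
On input b, block {p3,p5,p6,p8} splits into {p3,p8} and {p5,p6}.
On input c, block {p5,p6} splits into {p5} and {p6}.
The partition is now stable with 6 blocks: {p1,p7} | {p3,p8} | {p4} | {p2} | {p5} | {p6}.
State p5 belongs to the block {p5}, which has 1 states.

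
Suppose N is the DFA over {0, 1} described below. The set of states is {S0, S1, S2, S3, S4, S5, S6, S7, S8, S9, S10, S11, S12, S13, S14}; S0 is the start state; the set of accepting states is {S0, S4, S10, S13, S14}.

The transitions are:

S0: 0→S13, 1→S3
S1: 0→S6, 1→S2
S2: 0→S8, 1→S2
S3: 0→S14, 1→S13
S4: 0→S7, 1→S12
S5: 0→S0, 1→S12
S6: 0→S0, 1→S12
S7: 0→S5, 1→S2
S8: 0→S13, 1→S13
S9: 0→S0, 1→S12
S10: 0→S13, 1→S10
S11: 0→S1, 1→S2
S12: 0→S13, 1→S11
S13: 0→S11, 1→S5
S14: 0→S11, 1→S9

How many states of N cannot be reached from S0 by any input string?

3

Starting at S0 and following transitions, the reachable set is {S0, S1, S2, S3, S5, S6, S8, S9, S11, S12, S13, S14}. That leaves S4, S7, S10 unreachable — 3 in total.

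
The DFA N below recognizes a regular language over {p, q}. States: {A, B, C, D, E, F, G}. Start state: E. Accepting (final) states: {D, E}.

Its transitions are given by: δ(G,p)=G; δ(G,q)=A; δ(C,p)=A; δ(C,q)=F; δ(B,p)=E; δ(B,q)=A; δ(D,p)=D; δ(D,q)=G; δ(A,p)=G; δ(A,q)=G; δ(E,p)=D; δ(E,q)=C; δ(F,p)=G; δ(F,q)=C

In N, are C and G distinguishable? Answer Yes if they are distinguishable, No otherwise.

First remove the unreachable states {B}; 6 states remain.
Initial partition by acceptance: {D,E} | {A,C,F,G}.
No further refinement is possible. Final partition (2 blocks): {D,E} | {A,C,F,G}.
C and G lie in the same block of the stable partition, so they are equivalent — no string distinguishes them.

No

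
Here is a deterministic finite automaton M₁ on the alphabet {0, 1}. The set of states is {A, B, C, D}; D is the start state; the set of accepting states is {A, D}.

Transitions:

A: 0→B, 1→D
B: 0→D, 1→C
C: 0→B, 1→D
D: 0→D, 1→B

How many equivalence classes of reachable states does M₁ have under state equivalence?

3

First remove the unreachable states {A}; 3 states remain.
Start with accepting vs non-accepting: {D} | {B,C}.
Refine {B,C} on symbol 0: members go to different blocks, giving {B} and {C}.
Stable partition: {D} | {B} | {C} — 3 equivalence classes.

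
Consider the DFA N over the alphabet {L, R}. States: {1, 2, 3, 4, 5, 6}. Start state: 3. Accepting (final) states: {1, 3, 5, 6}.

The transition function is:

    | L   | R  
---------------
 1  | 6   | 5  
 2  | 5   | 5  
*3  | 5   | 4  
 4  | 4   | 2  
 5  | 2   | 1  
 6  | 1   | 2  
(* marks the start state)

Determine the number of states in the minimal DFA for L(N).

6

P0 = {1,3,5,6} | {2,4}.
On input L, block {1,3,5,6} splits into {1,3,6} and {5}.
Split {1,3,6} by δ(·,L) → {1,6} and {3}.
On input R, block {1,6} splits into {1} and {6}.
Split {2,4} by δ(·,L) → {2} and {4}.
The partition is now stable with 6 blocks: {1} | {2} | {5} | {3} | {6} | {4}.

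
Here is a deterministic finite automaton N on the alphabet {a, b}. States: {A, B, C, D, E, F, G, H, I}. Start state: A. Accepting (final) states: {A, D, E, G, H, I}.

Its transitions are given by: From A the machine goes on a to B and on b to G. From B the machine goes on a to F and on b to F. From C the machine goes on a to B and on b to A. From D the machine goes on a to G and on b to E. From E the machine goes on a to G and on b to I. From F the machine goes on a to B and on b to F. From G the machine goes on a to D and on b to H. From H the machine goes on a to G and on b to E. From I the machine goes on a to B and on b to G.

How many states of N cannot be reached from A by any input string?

Starting at A and following transitions, the reachable set is {A, B, D, E, F, G, H, I}. That leaves C unreachable — 1 in total.

1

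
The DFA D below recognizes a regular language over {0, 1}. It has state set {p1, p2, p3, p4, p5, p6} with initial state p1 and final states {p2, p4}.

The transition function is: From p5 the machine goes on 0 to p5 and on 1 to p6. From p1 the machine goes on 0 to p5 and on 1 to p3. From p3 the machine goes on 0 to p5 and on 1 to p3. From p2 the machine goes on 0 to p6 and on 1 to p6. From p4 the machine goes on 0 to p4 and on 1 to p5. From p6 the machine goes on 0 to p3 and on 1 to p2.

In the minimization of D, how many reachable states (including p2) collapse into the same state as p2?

States {p4} cannot be reached from the start state, so discard them.
P0 = {p2} | {p1,p3,p5,p6}.
On input 1, block {p1,p3,p5,p6} splits into {p1,p3,p5} and {p6}.
On input 1, block {p1,p3,p5} splits into {p1,p3} and {p5}.
No further refinement is possible. Final partition (4 blocks): {p2} | {p1,p3} | {p6} | {p5}.
The equivalence class containing p2 is {p2}, of size 1.

1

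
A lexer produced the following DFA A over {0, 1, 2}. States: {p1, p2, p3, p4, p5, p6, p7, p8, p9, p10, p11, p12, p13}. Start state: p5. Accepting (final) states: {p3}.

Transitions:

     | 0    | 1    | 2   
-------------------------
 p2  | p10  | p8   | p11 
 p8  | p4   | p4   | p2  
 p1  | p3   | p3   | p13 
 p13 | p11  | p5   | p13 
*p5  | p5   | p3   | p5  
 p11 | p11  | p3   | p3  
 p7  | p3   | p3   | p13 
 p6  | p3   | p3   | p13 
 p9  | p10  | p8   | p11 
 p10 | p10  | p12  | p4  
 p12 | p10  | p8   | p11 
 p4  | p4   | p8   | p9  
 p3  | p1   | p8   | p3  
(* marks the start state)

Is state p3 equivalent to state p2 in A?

No

First remove the unreachable states {p6,p7}; 11 states remain.
Start with accepting vs non-accepting: {p3} | {p1,p2,p4,p5,p8,p9,p10,p11,p12,p13}.
Split {p1,p2,p4,p5,p8,p9,p10,p11,p12,p13} by δ(·,0) → {p2,p4,p5,p8,p9,p10,p11,p12,p13} and {p1}.
Refine {p2,p4,p5,p8,p9,p10,p11,p12,p13} on symbol 1: members go to different blocks, giving {p2,p4,p8,p9,p10,p12,p13} and {p5,p11}.
Refine {p2,p4,p8,p9,p10,p12,p13} on symbol 0: members go to different blocks, giving {p2,p4,p8,p9,p10,p12} and {p13}.
Split {p2,p4,p8,p9,p10,p12} by δ(·,2) → {p2,p9,p12} and {p4,p8,p10}.
Refine {p5,p11} on symbol 2: members go to different blocks, giving {p5} and {p11}.
On input 1, block {p4,p8,p10} splits into {p4,p8} and {p10}.
The partition is now stable with 8 blocks: {p3} | {p2,p9,p12} | {p1} | {p5} | {p13} | {p4,p8} | {p11} | {p10}.
p3 and p2 end up in different blocks, so they are distinguishable. For instance, the string 'ε' is accepted from only p3.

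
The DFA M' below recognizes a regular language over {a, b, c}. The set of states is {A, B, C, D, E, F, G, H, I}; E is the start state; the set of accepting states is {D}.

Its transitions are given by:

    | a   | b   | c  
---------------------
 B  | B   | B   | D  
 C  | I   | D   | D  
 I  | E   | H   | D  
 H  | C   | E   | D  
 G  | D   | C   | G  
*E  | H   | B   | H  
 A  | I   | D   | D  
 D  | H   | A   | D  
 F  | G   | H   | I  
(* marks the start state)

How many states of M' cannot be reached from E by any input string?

2

Starting at E and following transitions, the reachable set is {A, B, C, D, E, H, I}. That leaves F, G unreachable — 2 in total.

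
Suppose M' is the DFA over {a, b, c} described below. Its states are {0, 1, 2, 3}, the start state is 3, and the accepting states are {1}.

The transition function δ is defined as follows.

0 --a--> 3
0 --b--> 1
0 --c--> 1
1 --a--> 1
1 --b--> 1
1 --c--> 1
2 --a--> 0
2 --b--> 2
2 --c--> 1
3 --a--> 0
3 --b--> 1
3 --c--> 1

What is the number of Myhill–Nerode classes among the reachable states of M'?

2

Reachable states from the start: {0,1,3}. Unreachable: {2} — drop them.
P0 = {1} | {0,3}.
No further refinement is possible. Final partition (2 blocks): {1} | {0,3}.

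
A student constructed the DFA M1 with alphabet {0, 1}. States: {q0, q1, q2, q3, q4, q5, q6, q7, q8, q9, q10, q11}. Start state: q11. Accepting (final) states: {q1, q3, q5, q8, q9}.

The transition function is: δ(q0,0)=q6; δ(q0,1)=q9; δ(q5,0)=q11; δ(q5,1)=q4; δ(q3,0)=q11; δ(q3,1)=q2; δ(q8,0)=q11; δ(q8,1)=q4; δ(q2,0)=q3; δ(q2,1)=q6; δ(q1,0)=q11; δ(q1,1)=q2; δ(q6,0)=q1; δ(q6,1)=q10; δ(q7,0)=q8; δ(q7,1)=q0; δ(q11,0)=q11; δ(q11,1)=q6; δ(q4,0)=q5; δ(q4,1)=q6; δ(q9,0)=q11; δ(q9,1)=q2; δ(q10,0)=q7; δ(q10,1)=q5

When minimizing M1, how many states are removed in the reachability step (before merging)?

Exploring from q11, all states are eventually visited, so none are unreachable.

0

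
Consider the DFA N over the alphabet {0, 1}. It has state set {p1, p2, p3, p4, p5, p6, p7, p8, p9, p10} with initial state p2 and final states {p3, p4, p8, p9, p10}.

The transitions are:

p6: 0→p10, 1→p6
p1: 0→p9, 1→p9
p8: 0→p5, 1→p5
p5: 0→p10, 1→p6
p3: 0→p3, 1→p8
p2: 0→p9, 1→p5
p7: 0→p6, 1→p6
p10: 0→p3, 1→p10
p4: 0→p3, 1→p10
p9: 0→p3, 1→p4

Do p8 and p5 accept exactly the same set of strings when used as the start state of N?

No

States {p1,p7} cannot be reached from the start state, so discard them.
Initial partition by acceptance: {p3,p4,p8,p9,p10} | {p2,p5,p6}.
On input 0, block {p3,p4,p8,p9,p10} splits into {p3,p4,p9,p10} and {p8}.
Split {p3,p4,p9,p10} by δ(·,1) → {p4,p9,p10} and {p3}.
No further refinement is possible. Final partition (4 blocks): {p4,p9,p10} | {p2,p5,p6} | {p8} | {p3}.
p8 and p5 end up in different blocks, so they are distinguishable. For instance, the string 'ε' is accepted from only p8.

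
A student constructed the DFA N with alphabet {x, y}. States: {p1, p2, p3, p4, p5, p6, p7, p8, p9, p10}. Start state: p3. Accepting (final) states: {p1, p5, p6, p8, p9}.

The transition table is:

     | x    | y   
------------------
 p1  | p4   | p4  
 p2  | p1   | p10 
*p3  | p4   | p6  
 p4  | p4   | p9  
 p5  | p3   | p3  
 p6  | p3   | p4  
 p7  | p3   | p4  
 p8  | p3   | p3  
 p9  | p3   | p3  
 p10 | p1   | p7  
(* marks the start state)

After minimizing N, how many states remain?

First remove the unreachable states {p1,p2,p5,p7,p8,p10}; 4 states remain.
Initial partition by acceptance: {p6,p9} | {p3,p4}.
The partition is now stable with 2 blocks: {p6,p9} | {p3,p4}.

2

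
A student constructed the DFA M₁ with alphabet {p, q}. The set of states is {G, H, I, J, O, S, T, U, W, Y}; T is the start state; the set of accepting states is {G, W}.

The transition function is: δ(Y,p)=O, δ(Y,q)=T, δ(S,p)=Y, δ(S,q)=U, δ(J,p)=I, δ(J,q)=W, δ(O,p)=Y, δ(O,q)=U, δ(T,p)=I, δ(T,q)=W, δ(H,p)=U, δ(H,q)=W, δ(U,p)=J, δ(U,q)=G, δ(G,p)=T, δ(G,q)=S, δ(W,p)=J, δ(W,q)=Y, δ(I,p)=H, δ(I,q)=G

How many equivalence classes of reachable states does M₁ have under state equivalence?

Start with accepting vs non-accepting: {G,W} | {H,I,J,O,S,T,U,Y}.
Split {H,I,J,O,S,T,U,Y} by δ(·,q) → {H,I,J,T,U} and {O,S,Y}.
Stable partition: {G,W} | {H,I,J,T,U} | {O,S,Y} — 3 equivalence classes.

3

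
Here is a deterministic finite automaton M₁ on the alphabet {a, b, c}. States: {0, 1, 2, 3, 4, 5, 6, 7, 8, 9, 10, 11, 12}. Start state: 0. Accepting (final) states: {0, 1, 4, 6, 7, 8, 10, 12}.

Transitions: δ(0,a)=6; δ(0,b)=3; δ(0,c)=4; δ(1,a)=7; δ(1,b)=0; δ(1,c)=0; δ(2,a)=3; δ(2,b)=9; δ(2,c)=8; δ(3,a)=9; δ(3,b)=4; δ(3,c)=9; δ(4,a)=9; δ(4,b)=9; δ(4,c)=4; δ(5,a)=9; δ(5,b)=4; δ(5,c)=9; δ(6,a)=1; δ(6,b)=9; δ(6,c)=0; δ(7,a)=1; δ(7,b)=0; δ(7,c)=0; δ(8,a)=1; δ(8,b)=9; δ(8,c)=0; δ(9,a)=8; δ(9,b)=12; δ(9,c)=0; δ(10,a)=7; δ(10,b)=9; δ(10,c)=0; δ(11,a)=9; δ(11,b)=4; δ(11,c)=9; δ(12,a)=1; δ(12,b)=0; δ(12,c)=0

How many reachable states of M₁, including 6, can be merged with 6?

Reachable states from the start: {0,1,3,4,6,7,8,9,12}. Unreachable: {2,5,10,11} — drop them.
Start with accepting vs non-accepting: {0,1,4,6,7,8,12} | {3,9}.
Split {0,1,4,6,7,8,12} by δ(·,a) → {0,1,6,7,8,12} and {4}.
Refine {0,1,6,7,8,12} on symbol b: members go to different blocks, giving {0,6,8} and {1,7,12}.
Refine {0,6,8} on symbol a: members go to different blocks, giving {6,8} and {0}.
On input a, block {3,9} splits into {3} and {9}.
Stable partition: {6,8} | {3} | {4} | {1,7,12} | {0} | {9} — 6 equivalence classes.
The equivalence class containing 6 is {6,8}, of size 2.

2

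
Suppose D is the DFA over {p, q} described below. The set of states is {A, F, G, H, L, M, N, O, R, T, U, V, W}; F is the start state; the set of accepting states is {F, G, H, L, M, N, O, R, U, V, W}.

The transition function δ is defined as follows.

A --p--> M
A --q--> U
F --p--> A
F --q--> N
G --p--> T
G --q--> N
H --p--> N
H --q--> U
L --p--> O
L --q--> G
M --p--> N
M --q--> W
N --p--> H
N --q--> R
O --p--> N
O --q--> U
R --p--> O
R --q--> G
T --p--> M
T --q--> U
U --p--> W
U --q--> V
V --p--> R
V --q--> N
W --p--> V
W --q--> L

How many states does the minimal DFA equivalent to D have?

9

All states are reachable from the start state.
Start with accepting vs non-accepting: {F,G,H,L,M,N,O,R,U,V,W} | {A,T}.
On input p, block {F,G,H,L,M,N,O,R,U,V,W} splits into {H,L,M,N,O,R,U,V,W} and {F,G}.
Split {H,L,M,N,O,R,U,V,W} by δ(·,q) → {H,M,N,O,U,V,W} and {L,R}.
On input p, block {H,M,N,O,U,V,W} splits into {H,M,N,O,U,W} and {V}.
Split {H,M,N,O,U,W} by δ(·,p) → {H,M,N,O,U} and {W}.
Split {H,M,N,O,U} by δ(·,p) → {H,M,N,O} and {U}.
Split {H,M,N,O} by δ(·,q) → {H,O} and {M} and {N}.
Stable partition: {H,O} | {A,T} | {F,G} | {L,R} | {V} | {W} | {U} | {M} | {N} — 9 equivalence classes.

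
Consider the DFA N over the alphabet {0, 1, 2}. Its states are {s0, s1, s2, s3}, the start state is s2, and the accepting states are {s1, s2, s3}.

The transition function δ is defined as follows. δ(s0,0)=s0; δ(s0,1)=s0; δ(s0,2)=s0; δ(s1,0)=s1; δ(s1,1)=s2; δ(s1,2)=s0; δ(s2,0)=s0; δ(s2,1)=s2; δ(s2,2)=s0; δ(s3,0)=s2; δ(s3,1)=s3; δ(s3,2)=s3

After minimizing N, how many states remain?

Reachable states from the start: {s0,s2}. Unreachable: {s1,s3} — drop them.
Start with accepting vs non-accepting: {s2} | {s0}.
No further refinement is possible. Final partition (2 blocks): {s2} | {s0}.

2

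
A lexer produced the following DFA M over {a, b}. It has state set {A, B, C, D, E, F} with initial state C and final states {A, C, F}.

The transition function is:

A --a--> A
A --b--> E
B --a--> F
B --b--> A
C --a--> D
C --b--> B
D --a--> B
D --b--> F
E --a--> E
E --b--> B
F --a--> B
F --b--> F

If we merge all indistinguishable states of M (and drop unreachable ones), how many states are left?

Every state is reachable, so we keep all 6.
P0 = {A,C,F} | {B,D,E}.
Split {A,C,F} by δ(·,a) → {C,F} and {A}.
Refine {C,F} on symbol b: members go to different blocks, giving {C} and {F}.
Refine {B,D,E} on symbol a: members go to different blocks, giving {D,E} and {B}.
On input a, block {D,E} splits into {D} and {E}.
The partition is now stable with 6 blocks: {C} | {D} | {A} | {F} | {B} | {E}.

6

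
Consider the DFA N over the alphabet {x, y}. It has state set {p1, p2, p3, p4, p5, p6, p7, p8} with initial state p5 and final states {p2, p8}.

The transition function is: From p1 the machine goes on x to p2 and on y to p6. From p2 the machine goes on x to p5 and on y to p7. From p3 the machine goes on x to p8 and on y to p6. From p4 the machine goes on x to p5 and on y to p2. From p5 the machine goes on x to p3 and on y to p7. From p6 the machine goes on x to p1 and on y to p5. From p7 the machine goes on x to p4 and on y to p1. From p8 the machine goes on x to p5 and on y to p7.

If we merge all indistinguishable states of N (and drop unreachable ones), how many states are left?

P0 = {p2,p8} | {p1,p3,p4,p5,p6,p7}.
Refine {p1,p3,p4,p5,p6,p7} on symbol x: members go to different blocks, giving {p4,p5,p6,p7} and {p1,p3}.
On input x, block {p4,p5,p6,p7} splits into {p4,p7} and {p5,p6}.
Split {p4,p7} by δ(·,x) → {p4} and {p7}.
Refine {p5,p6} on symbol y: members go to different blocks, giving {p5} and {p6}.
Stable partition: {p2,p8} | {p4} | {p1,p3} | {p5} | {p7} | {p6} — 6 equivalence classes.

6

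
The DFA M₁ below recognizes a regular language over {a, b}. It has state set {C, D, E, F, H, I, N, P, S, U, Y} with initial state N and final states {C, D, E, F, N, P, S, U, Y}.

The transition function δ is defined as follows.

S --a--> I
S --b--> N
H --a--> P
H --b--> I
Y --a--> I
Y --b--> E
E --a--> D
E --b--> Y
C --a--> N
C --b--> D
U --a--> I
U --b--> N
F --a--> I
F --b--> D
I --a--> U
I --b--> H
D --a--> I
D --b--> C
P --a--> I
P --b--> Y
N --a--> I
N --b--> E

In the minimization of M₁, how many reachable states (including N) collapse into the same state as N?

3

Reachable states from the start: {C,D,E,H,I,N,P,U,Y}. Unreachable: {F,S} — drop them.
P0 = {C,D,E,N,P,U,Y} | {H,I}.
Split {C,D,E,N,P,U,Y} by δ(·,a) → {D,N,P,U,Y} and {C,E}.
On input b, block {D,N,P,U,Y} splits into {D,N,Y} and {P,U}.
Stable partition: {D,N,Y} | {H,I} | {C,E} | {P,U} — 4 equivalence classes.
State N belongs to the block {D,N,Y}, which has 3 states.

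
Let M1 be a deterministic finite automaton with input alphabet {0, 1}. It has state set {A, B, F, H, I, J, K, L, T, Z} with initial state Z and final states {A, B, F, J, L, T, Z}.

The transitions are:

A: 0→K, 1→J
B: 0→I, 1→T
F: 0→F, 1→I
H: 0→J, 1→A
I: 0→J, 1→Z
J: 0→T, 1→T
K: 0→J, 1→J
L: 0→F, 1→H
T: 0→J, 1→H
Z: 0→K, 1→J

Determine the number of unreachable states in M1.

4

No path from Z leads to B, F, I, L; the other 6 states are all reachable.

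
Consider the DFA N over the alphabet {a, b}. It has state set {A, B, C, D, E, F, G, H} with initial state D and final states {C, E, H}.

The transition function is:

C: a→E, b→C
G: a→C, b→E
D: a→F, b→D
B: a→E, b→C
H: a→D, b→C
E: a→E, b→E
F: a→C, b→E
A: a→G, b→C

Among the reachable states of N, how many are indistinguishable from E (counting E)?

2

First remove the unreachable states {A,B,G,H}; 4 states remain.
P0 = {C,E} | {D,F}.
Refine {D,F} on symbol a: members go to different blocks, giving {D} and {F}.
The partition is now stable with 3 blocks: {C,E} | {D} | {F}.
State E belongs to the block {C,E}, which has 2 states.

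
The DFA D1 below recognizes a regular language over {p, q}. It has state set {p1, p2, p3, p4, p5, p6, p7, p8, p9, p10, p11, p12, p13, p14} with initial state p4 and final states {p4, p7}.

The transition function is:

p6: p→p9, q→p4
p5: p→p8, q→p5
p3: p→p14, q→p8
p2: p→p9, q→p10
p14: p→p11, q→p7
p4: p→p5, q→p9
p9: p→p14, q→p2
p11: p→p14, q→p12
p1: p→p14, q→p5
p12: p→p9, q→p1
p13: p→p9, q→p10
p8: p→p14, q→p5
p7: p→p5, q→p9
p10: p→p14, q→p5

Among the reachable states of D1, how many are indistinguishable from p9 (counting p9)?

2

Reachable states from the start: {p1,p2,p4,p5,p7,p8,p9,p10,p11,p12,p14}. Unreachable: {p3,p6,p13} — drop them.
P0 = {p4,p7} | {p1,p2,p5,p8,p9,p10,p11,p12,p14}.
Refine {p1,p2,p5,p8,p9,p10,p11,p12,p14} on symbol q: members go to different blocks, giving {p1,p2,p5,p8,p9,p10,p11,p12} and {p14}.
On input p, block {p1,p2,p5,p8,p9,p10,p11,p12} splits into {p1,p8,p9,p10,p11} and {p2,p5,p12}.
Refine {p2,p5,p12} on symbol q: members go to different blocks, giving {p2,p12} and {p5}.
Refine {p1,p8,p9,p10,p11} on symbol q: members go to different blocks, giving {p1,p8,p10} and {p9,p11}.
Stable partition: {p4,p7} | {p1,p8,p10} | {p14} | {p2,p12} | {p5} | {p9,p11} — 6 equivalence classes.
State p9 belongs to the block {p9,p11}, which has 2 states.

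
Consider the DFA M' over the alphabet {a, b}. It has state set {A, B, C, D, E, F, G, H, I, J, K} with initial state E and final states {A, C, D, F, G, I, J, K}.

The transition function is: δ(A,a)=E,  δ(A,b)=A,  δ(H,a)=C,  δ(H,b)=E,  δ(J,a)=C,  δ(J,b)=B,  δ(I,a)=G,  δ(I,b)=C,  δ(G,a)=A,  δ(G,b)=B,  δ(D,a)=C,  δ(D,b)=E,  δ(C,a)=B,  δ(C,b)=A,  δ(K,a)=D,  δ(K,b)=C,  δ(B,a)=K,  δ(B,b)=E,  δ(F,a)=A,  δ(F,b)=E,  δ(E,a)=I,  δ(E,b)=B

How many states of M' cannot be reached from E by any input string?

3

No path from E leads to F, H, J; the other 8 states are all reachable.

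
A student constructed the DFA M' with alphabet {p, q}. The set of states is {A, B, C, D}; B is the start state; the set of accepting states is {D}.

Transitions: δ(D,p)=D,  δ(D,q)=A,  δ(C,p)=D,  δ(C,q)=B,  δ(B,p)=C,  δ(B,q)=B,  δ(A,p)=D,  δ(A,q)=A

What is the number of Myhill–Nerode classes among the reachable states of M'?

All states are reachable from the start state.
Start with accepting vs non-accepting: {D} | {A,B,C}.
Split {A,B,C} by δ(·,p) → {A,C} and {B}.
Refine {A,C} on symbol q: members go to different blocks, giving {A} and {C}.
Stable partition: {D} | {A} | {B} | {C} — 4 equivalence classes.

4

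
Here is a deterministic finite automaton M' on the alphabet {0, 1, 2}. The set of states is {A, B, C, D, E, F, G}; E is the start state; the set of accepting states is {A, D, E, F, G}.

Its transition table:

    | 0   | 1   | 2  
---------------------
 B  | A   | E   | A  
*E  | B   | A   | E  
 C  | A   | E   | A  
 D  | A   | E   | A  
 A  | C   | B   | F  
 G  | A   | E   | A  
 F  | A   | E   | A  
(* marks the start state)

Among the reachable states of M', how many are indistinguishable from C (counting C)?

2

First remove the unreachable states {D,G}; 5 states remain.
P0 = {A,E,F} | {B,C}.
On input 0, block {A,E,F} splits into {A,E} and {F}.
Split {A,E} by δ(·,1) → {A} and {E}.
No further refinement is possible. Final partition (4 blocks): {A} | {B,C} | {F} | {E}.
The equivalence class containing C is {B,C}, of size 2.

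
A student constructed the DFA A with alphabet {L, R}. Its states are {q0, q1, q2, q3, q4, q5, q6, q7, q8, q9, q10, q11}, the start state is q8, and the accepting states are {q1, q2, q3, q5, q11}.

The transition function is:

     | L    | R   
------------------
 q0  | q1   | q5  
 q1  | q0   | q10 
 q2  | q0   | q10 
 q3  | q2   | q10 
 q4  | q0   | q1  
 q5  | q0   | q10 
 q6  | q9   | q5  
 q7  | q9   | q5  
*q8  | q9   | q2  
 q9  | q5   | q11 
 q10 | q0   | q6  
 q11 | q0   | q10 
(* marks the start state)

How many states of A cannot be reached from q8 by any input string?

3

No path from q8 leads to q3, q4, q7; the other 9 states are all reachable.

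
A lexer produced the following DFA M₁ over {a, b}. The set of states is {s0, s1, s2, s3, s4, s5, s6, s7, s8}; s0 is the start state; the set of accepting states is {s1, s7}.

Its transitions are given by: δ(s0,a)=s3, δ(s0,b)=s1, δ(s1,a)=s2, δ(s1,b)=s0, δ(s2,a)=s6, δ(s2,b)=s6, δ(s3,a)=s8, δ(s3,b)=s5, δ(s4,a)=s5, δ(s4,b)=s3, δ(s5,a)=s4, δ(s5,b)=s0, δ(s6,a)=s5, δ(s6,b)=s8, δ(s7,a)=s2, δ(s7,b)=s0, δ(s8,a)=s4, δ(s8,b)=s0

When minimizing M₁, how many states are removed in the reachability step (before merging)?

No path from s0 leads to s7; the other 8 states are all reachable.

1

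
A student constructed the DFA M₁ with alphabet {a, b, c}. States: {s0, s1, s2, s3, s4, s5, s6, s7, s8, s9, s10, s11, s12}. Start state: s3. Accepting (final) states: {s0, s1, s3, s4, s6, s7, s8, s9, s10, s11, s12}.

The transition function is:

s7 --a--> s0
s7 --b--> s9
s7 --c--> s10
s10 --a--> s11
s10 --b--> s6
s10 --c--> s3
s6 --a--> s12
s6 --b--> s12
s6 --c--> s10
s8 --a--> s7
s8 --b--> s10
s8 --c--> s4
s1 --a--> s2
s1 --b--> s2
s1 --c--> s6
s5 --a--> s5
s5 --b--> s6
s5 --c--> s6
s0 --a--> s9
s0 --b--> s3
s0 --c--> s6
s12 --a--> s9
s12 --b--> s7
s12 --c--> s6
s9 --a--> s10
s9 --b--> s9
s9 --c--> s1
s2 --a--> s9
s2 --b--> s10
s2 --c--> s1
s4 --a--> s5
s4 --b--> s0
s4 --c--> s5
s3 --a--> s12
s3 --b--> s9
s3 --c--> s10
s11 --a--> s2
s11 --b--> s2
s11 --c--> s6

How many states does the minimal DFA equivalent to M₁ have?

States {s4,s5,s8} cannot be reached from the start state, so discard them.
P0 = {s0,s1,s3,s6,s7,s9,s10,s11,s12} | {s2}.
On input a, block {s0,s1,s3,s6,s7,s9,s10,s11,s12} splits into {s0,s3,s6,s7,s9,s10,s12} and {s1,s11}.
Refine {s0,s3,s6,s7,s9,s10,s12} on symbol a: members go to different blocks, giving {s0,s3,s6,s7,s9,s12} and {s10}.
On input a, block {s0,s3,s6,s7,s9,s12} splits into {s0,s3,s6,s7,s12} and {s9}.
Refine {s0,s3,s6,s7,s12} on symbol a: members go to different blocks, giving {s3,s6,s7} and {s0,s12}.
Split {s3,s6,s7} by δ(·,b) → {s3,s7} and {s6}.
The partition is now stable with 7 blocks: {s3,s7} | {s2} | {s1,s11} | {s10} | {s9} | {s0,s12} | {s6}.

7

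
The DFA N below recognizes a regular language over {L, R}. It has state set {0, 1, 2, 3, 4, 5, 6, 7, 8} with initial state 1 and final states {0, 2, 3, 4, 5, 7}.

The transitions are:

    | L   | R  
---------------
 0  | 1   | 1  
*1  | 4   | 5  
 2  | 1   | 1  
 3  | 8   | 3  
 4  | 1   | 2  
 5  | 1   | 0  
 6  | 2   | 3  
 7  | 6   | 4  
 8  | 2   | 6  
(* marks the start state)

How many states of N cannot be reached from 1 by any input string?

BFS from 1 reaches {0, 1, 2, 4, 5}; the 4 state(s) 3, 6, 7, 8 are never visited.

4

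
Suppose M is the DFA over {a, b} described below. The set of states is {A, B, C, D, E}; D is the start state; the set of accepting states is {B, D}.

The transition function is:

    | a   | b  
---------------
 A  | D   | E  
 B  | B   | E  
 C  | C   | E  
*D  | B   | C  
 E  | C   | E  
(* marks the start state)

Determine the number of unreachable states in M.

BFS from D reaches {B, C, D, E}; the 1 state(s) A are never visited.

1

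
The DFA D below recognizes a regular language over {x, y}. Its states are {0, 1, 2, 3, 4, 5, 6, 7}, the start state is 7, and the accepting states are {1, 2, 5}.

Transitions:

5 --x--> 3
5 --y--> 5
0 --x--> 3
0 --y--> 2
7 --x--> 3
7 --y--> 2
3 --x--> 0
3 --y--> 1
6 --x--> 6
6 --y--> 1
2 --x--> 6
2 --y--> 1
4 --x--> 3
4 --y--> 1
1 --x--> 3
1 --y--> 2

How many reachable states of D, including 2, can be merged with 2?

2

Reachable states from the start: {0,1,2,3,6,7}. Unreachable: {4,5} — drop them.
Start with accepting vs non-accepting: {1,2} | {0,3,6,7}.
No further refinement is possible. Final partition (2 blocks): {1,2} | {0,3,6,7}.
The equivalence class containing 2 is {1,2}, of size 2.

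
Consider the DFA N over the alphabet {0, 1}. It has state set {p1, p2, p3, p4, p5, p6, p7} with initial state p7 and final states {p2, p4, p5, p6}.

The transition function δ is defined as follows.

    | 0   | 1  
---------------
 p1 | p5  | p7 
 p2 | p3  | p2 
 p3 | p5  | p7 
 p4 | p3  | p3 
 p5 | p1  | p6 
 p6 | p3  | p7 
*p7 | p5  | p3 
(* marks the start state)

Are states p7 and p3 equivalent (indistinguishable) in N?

Yes

Reachable states from the start: {p1,p3,p5,p6,p7}. Unreachable: {p2,p4} — drop them.
Initial partition by acceptance: {p5,p6} | {p1,p3,p7}.
Refine {p5,p6} on symbol 1: members go to different blocks, giving {p5} and {p6}.
The partition is now stable with 3 blocks: {p5} | {p1,p3,p7} | {p6}.
p7 and p3 lie in the same block of the stable partition, so they are equivalent — no string distinguishes them.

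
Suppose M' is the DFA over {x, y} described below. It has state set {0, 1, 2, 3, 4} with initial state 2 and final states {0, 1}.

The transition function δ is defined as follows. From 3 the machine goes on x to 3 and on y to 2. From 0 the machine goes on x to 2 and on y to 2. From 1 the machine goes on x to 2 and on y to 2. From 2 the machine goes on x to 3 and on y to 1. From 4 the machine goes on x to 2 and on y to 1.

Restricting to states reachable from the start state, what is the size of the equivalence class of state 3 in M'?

First remove the unreachable states {0,4}; 3 states remain.
Start with accepting vs non-accepting: {1} | {2,3}.
On input y, block {2,3} splits into {2} and {3}.
No further refinement is possible. Final partition (3 blocks): {1} | {2} | {3}.
State 3 belongs to the block {3}, which has 1 states.

1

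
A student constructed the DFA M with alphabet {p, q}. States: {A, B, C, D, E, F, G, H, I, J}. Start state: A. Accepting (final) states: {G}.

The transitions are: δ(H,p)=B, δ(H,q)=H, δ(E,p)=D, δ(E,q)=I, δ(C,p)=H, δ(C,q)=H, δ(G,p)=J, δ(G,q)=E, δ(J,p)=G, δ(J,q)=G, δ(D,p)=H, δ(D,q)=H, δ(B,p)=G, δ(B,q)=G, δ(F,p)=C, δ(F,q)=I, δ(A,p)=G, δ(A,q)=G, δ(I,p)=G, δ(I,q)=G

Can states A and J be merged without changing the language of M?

First remove the unreachable states {C,F}; 8 states remain.
P0 = {G} | {A,B,D,E,H,I,J}.
On input p, block {A,B,D,E,H,I,J} splits into {A,B,I,J} and {D,E,H}.
On input p, block {D,E,H} splits into {D,E} and {H}.
Refine {D,E} on symbol p: members go to different blocks, giving {D} and {E}.
No further refinement is possible. Final partition (5 blocks): {G} | {A,B,I,J} | {D} | {H} | {E}.
A and J lie in the same block of the stable partition, so they are equivalent — no string distinguishes them.

Yes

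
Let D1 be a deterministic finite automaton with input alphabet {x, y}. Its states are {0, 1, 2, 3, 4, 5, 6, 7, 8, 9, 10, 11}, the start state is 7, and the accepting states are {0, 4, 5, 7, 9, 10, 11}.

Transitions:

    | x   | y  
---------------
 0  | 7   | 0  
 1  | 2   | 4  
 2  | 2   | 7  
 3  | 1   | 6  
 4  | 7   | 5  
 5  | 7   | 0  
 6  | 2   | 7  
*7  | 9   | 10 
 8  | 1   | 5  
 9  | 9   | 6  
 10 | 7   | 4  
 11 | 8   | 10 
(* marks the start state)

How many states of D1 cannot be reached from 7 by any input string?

Starting at 7 and following transitions, the reachable set is {0, 2, 4, 5, 6, 7, 9, 10}. That leaves 1, 3, 8, 11 unreachable — 4 in total.

4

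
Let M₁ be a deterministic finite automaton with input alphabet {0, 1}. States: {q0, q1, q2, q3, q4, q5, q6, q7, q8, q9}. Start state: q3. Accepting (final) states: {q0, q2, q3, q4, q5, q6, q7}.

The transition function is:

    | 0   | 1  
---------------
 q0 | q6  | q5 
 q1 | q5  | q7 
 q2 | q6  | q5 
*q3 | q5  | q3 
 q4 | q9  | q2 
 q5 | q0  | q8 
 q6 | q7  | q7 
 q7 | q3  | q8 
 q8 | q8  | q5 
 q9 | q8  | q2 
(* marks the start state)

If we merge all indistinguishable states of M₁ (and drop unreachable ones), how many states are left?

6

Reachable states from the start: {q0,q3,q5,q6,q7,q8}. Unreachable: {q1,q2,q4,q9} — drop them.
Initial partition by acceptance: {q0,q3,q5,q6,q7} | {q8}.
On input 1, block {q0,q3,q5,q6,q7} splits into {q0,q3,q6} and {q5,q7}.
Refine {q0,q3,q6} on symbol 0: members go to different blocks, giving {q3,q6} and {q0}.
Split {q3,q6} by δ(·,1) → {q3} and {q6}.
Split {q5,q7} by δ(·,0) → {q5} and {q7}.
No further refinement is possible. Final partition (6 blocks): {q3} | {q8} | {q5} | {q0} | {q6} | {q7}.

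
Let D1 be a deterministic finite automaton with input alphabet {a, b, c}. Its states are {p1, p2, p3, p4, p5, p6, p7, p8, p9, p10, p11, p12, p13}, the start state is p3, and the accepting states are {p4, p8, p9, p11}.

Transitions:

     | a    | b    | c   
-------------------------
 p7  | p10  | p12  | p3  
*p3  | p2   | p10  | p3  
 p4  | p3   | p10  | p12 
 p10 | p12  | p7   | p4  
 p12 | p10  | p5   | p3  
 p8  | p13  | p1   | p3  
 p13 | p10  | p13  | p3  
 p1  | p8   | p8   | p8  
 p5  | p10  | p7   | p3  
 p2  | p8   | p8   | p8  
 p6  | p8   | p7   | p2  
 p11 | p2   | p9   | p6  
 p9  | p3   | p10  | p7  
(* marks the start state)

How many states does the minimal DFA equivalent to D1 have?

6

First remove the unreachable states {p6,p9,p11}; 10 states remain.
P0 = {p4,p8} | {p1,p2,p3,p5,p7,p10,p12,p13}.
Split {p1,p2,p3,p5,p7,p10,p12,p13} by δ(·,a) → {p3,p5,p7,p10,p12,p13} and {p1,p2}.
On input b, block {p4,p8} splits into {p4} and {p8}.
On input a, block {p3,p5,p7,p10,p12,p13} splits into {p5,p7,p10,p12,p13} and {p3}.
Refine {p5,p7,p10,p12,p13} on symbol c: members go to different blocks, giving {p5,p7,p12,p13} and {p10}.
The partition is now stable with 6 blocks: {p4} | {p5,p7,p12,p13} | {p1,p2} | {p8} | {p3} | {p10}.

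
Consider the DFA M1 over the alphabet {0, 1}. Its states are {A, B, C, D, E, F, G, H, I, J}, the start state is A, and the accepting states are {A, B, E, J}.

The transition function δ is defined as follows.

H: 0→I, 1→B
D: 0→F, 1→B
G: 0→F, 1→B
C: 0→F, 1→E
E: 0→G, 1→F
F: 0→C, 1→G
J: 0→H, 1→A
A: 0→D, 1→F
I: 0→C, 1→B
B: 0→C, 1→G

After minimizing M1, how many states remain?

5

States {H,I,J} cannot be reached from the start state, so discard them.
P0 = {A,B,E} | {C,D,F,G}.
On input 1, block {C,D,F,G} splits into {C,D,G} and {F}.
Split {A,B,E} by δ(·,1) → {A,E} and {B}.
Refine {C,D,G} on symbol 1: members go to different blocks, giving {D,G} and {C}.
The partition is now stable with 5 blocks: {A,E} | {D,G} | {F} | {B} | {C}.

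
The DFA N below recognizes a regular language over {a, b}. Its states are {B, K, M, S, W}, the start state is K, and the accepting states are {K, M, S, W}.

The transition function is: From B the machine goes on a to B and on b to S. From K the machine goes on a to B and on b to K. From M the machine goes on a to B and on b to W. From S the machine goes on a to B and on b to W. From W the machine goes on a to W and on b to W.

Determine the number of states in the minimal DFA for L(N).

4

Reachable states from the start: {B,K,S,W}. Unreachable: {M} — drop them.
Initial partition by acceptance: {K,S,W} | {B}.
On input a, block {K,S,W} splits into {K,S} and {W}.
On input b, block {K,S} splits into {S} and {K}.
The partition is now stable with 4 blocks: {S} | {B} | {W} | {K}.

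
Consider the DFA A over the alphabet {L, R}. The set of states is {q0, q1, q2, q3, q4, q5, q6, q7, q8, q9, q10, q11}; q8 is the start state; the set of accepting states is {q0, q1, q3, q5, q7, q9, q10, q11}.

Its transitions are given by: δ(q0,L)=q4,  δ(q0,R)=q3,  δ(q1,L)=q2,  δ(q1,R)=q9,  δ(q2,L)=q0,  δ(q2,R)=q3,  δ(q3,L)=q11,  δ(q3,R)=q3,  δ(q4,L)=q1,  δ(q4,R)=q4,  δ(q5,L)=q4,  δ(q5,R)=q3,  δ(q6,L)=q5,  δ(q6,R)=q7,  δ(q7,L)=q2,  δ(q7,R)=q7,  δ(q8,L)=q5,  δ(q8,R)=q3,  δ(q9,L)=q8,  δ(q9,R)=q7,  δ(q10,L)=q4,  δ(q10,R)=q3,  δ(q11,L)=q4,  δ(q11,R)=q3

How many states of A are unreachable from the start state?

2

Starting at q8 and following transitions, the reachable set is {q0, q1, q2, q3, q4, q5, q7, q8, q9, q11}. That leaves q6, q10 unreachable — 2 in total.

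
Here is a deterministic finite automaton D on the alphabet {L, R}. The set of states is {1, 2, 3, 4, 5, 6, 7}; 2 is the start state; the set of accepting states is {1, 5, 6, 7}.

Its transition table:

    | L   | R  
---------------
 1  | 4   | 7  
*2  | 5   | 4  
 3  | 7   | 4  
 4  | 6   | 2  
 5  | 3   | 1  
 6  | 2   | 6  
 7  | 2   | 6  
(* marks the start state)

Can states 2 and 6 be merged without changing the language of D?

No

P0 = {1,5,6,7} | {2,3,4}.
Stable partition: {1,5,6,7} | {2,3,4} — 2 equivalence classes.
2 and 6 end up in different blocks, so they are distinguishable. For instance, the string 'ε' is accepted from only 6.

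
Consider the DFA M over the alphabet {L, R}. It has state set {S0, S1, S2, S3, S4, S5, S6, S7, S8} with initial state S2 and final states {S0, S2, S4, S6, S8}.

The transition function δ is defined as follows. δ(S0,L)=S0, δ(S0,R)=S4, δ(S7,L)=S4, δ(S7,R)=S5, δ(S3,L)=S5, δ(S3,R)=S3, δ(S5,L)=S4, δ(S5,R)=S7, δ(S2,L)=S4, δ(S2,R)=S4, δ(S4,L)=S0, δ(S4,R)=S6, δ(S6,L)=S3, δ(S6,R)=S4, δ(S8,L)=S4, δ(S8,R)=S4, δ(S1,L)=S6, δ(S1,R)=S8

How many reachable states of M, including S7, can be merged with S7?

States {S1,S8} cannot be reached from the start state, so discard them.
Initial partition by acceptance: {S0,S2,S4,S6} | {S3,S5,S7}.
Split {S0,S2,S4,S6} by δ(·,L) → {S0,S2,S4} and {S6}.
Split {S0,S2,S4} by δ(·,R) → {S0,S2} and {S4}.
Split {S0,S2} by δ(·,L) → {S0} and {S2}.
Refine {S3,S5,S7} on symbol L: members go to different blocks, giving {S5,S7} and {S3}.
No further refinement is possible. Final partition (6 blocks): {S0} | {S5,S7} | {S6} | {S4} | {S2} | {S3}.
The equivalence class containing S7 is {S5,S7}, of size 2.

2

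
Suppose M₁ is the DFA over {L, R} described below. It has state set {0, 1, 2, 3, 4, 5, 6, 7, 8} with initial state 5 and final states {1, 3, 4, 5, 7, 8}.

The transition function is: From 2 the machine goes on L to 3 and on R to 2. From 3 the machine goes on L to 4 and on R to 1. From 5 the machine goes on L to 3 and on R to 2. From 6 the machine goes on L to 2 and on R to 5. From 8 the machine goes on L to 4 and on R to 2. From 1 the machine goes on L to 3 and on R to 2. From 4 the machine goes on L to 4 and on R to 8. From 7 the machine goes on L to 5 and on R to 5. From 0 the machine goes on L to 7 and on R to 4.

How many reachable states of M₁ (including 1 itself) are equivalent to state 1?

3

First remove the unreachable states {0,6,7}; 6 states remain.
Start with accepting vs non-accepting: {1,3,4,5,8} | {2}.
On input R, block {1,3,4,5,8} splits into {1,5,8} and {3,4}.
The partition is now stable with 3 blocks: {1,5,8} | {2} | {3,4}.
The equivalence class containing 1 is {1,5,8}, of size 3.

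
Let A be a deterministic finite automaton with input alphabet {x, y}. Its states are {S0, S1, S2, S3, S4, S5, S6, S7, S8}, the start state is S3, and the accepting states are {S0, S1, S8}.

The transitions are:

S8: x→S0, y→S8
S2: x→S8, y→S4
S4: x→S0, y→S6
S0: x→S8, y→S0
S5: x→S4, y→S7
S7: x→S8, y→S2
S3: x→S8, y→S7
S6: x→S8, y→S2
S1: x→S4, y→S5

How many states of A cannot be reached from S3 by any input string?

2

Starting at S3 and following transitions, the reachable set is {S0, S2, S3, S4, S6, S7, S8}. That leaves S1, S5 unreachable — 2 in total.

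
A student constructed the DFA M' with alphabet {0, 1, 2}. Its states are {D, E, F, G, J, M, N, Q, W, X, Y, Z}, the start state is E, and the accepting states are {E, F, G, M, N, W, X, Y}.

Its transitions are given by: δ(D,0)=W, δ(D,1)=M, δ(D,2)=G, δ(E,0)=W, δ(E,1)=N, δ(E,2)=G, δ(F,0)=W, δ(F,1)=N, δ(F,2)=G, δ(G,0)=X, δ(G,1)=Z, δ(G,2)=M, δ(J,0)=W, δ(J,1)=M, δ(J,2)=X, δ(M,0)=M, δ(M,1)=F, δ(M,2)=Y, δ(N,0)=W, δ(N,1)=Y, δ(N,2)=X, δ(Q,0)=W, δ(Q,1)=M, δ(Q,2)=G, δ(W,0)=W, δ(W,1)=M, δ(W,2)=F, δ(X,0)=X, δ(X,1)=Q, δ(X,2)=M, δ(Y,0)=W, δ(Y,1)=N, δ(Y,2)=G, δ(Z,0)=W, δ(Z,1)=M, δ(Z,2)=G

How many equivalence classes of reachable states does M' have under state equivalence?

First remove the unreachable states {D,J}; 10 states remain.
Initial partition by acceptance: {E,F,G,M,N,W,X,Y} | {Q,Z}.
On input 1, block {E,F,G,M,N,W,X,Y} splits into {E,F,M,N,W,Y} and {G,X}.
Split {E,F,M,N,W,Y} by δ(·,2) → {E,F,N,Y} and {M,W}.
On input 1, block {M,W} splits into {W} and {M}.
No further refinement is possible. Final partition (5 blocks): {E,F,N,Y} | {Q,Z} | {G,X} | {W} | {M}.

5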